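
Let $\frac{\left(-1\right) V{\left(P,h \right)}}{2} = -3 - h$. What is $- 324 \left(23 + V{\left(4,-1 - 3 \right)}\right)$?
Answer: $-6804$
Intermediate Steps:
$V{\left(P,h \right)} = 6 + 2 h$ ($V{\left(P,h \right)} = - 2 \left(-3 - h\right) = 6 + 2 h$)
$- 324 \left(23 + V{\left(4,-1 - 3 \right)}\right) = - 324 \left(23 + \left(6 + 2 \left(-1 - 3\right)\right)\right) = - 324 \left(23 + \left(6 + 2 \left(-4\right)\right)\right) = - 324 \left(23 + \left(6 - 8\right)\right) = - 324 \left(23 - 2\right) = \left(-324\right) 21 = -6804$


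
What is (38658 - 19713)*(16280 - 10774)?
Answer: 104311170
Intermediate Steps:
(38658 - 19713)*(16280 - 10774) = 18945*5506 = 104311170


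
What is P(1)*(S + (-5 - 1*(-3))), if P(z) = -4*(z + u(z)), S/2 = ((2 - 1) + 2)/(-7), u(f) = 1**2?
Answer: 160/7 ≈ 22.857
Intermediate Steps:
u(f) = 1
S = -6/7 (S = 2*(((2 - 1) + 2)/(-7)) = 2*((1 + 2)*(-1/7)) = 2*(3*(-1/7)) = 2*(-3/7) = -6/7 ≈ -0.85714)
P(z) = -4 - 4*z (P(z) = -4*(z + 1) = -4*(1 + z) = -4 - 4*z)
P(1)*(S + (-5 - 1*(-3))) = (-4 - 4*1)*(-6/7 + (-5 - 1*(-3))) = (-4 - 4)*(-6/7 + (-5 + 3)) = -8*(-6/7 - 2) = -8*(-20/7) = 160/7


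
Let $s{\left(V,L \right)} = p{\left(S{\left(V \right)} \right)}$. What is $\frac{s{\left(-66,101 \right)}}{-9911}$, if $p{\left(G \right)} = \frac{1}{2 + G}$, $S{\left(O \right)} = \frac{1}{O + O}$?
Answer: $- \frac{12}{236963} \approx -5.0641 \cdot 10^{-5}$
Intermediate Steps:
$S{\left(O \right)} = \frac{1}{2 O}$
$s{\left(V,L \right)} = \frac{1}{2 + \frac{1}{2 V}}$
$\frac{s{\left(-66,101 \right)}}{-9911} = \frac{2 \left(-66\right) \frac{1}{1 + 4 \left(-66\right)}}{-9911} = 2 \left(-66\right) \frac{1}{1 - 264} \left(- \frac{1}{9911}\right) = 2 \left(-66\right) \frac{1}{-263} \left(- \frac{1}{9911}\right) = 2 \left(-66\right) \left(- \frac{1}{263}\right) \left(- \frac{1}{9911}\right) = \frac{132}{263} \left(- \frac{1}{9911}\right) = - \frac{12}{236963}$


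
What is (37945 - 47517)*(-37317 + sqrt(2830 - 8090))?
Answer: 357198324 - 19144*I*sqrt(1315) ≈ 3.572e+8 - 6.9422e+5*I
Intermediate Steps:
(37945 - 47517)*(-37317 + sqrt(2830 - 8090)) = -9572*(-37317 + sqrt(-5260)) = -9572*(-37317 + 2*I*sqrt(1315)) = 357198324 - 19144*I*sqrt(1315)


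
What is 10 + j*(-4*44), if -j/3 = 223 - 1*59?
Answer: 86602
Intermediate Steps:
j = -492 (j = -3*(223 - 1*59) = -3*(223 - 59) = -3*164 = -492)
10 + j*(-4*44) = 10 - (-1968)*44 = 10 - 492*(-176) = 10 + 86592 = 86602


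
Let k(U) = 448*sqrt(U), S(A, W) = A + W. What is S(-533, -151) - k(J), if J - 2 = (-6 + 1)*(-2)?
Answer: -684 - 896*sqrt(3) ≈ -2235.9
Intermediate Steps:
J = 12 (J = 2 + (-6 + 1)*(-2) = 2 - 5*(-2) = 2 + 10 = 12)
S(-533, -151) - k(J) = (-533 - 151) - 448*sqrt(12) = -684 - 448*2*sqrt(3) = -684 - 896*sqrt(3)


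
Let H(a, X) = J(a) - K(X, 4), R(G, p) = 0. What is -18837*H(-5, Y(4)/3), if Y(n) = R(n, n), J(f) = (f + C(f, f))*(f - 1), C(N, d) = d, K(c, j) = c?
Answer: -1130220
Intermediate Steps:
J(f) = 2*f*(-1 + f) (J(f) = (f + f)*(f - 1) = (2*f)*(-1 + f) = 2*f*(-1 + f))
Y(n) = 0
H(a, X) = -X + 2*a*(-1 + a) (H(a, X) = 2*a*(-1 + a) - X = -X + 2*a*(-1 + a))
-18837*H(-5, Y(4)/3) = -18837*(-0/3 - 2*(-5) + 2*(-5)²) = -18837*(-0/3 + 10 + 2*25) = -18837*(-1*0 + 10 + 50) = -18837*(0 + 10 + 50) = -18837*60 = -1130220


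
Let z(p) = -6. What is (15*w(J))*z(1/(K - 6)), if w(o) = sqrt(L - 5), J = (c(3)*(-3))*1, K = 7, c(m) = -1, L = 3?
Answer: -90*I*sqrt(2) ≈ -127.28*I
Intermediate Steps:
J = 3 (J = -1*(-3)*1 = 3*1 = 3)
w(o) = I*sqrt(2) (w(o) = sqrt(3 - 5) = sqrt(-2) = I*sqrt(2))
(15*w(J))*z(1/(K - 6)) = (15*(I*sqrt(2)))*(-6) = (15*I*sqrt(2))*(-6) = -90*I*sqrt(2)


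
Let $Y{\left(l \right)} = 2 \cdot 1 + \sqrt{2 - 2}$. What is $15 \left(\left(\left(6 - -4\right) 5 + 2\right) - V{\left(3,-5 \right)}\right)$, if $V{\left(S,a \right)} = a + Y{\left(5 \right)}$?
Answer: $825$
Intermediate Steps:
$Y{\left(l \right)} = 2$ ($Y{\left(l \right)} = 2 + \sqrt{0} = 2 + 0 = 2$)
$V{\left(S,a \right)} = 2 + a$ ($V{\left(S,a \right)} = a + 2 = 2 + a$)
$15 \left(\left(\left(6 - -4\right) 5 + 2\right) - V{\left(3,-5 \right)}\right) = 15 \left(\left(\left(6 - -4\right) 5 + 2\right) - \left(2 - 5\right)\right) = 15 \left(\left(\left(6 + 4\right) 5 + 2\right) - -3\right) = 15 \left(\left(10 \cdot 5 + 2\right) + 3\right) = 15 \left(\left(50 + 2\right) + 3\right) = 15 \left(52 + 3\right) = 15 \cdot 55 = 825$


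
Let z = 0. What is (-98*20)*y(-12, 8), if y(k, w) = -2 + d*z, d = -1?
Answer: 3920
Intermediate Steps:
y(k, w) = -2 (y(k, w) = -2 - 1*0 = -2 + 0 = -2)
(-98*20)*y(-12, 8) = -98*20*(-2) = -1960*(-2) = 3920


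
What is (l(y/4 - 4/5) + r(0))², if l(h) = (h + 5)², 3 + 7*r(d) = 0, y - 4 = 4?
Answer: 44249104/30625 ≈ 1444.9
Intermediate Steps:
y = 8 (y = 4 + 4 = 8)
r(d) = -3/7 (r(d) = -3/7 + (⅐)*0 = -3/7 + 0 = -3/7)
l(h) = (5 + h)²
(l(y/4 - 4/5) + r(0))² = ((5 + (8/4 - 4/5))² - 3/7)² = ((5 + (8*(¼) - 4*⅕))² - 3/7)² = ((5 + (2 - ⅘))² - 3/7)² = ((5 + 6/5)² - 3/7)² = ((31/5)² - 3/7)² = (961/25 - 3/7)² = (6652/175)² = 44249104/30625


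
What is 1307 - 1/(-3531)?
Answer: 4615018/3531 ≈ 1307.0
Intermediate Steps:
1307 - 1/(-3531) = 1307 - 1*(-1/3531) = 1307 + 1/3531 = 4615018/3531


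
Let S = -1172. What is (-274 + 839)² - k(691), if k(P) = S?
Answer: 320397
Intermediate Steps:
k(P) = -1172
(-274 + 839)² - k(691) = (-274 + 839)² - 1*(-1172) = 565² + 1172 = 319225 + 1172 = 320397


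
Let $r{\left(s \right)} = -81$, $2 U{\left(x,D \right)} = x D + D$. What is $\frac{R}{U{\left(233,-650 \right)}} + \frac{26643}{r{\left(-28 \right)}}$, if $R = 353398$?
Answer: $- \frac{38052322}{114075} \approx -333.57$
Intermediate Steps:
$U{\left(x,D \right)} = \frac{D}{2} + \frac{D x}{2}$ ($U{\left(x,D \right)} = \frac{x D + D}{2} = \frac{D x + D}{2} = \frac{D + D x}{2} = \frac{D}{2} + \frac{D x}{2}$)
$\frac{R}{U{\left(233,-650 \right)}} + \frac{26643}{r{\left(-28 \right)}} = \frac{353398}{\frac{1}{2} \left(-650\right) \left(1 + 233\right)} + \frac{26643}{-81} = \frac{353398}{\frac{1}{2} \left(-650\right) 234} + 26643 \left(- \frac{1}{81}\right) = \frac{353398}{-76050} - \frac{8881}{27} = 353398 \left(- \frac{1}{76050}\right) - \frac{8881}{27} = - \frac{176699}{38025} - \frac{8881}{27} = - \frac{38052322}{114075}$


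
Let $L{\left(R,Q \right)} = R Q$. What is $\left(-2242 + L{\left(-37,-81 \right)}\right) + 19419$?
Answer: $20174$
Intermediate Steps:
$L{\left(R,Q \right)} = Q R$
$\left(-2242 + L{\left(-37,-81 \right)}\right) + 19419 = \left(-2242 - -2997\right) + 19419 = \left(-2242 + 2997\right) + 19419 = 755 + 19419 = 20174$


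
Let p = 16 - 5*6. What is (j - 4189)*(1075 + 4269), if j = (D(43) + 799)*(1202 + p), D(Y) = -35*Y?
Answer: -4504548448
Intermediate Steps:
p = -14 (p = 16 - 30 = -14)
j = -838728 (j = (-35*43 + 799)*(1202 - 14) = (-1505 + 799)*1188 = -706*1188 = -838728)
(j - 4189)*(1075 + 4269) = (-838728 - 4189)*(1075 + 4269) = -842917*5344 = -4504548448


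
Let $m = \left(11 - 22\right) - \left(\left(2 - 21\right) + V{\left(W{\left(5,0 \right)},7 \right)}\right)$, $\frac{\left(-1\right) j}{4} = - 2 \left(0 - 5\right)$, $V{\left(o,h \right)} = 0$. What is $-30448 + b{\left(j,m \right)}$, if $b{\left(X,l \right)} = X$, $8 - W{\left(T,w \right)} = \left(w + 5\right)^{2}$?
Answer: $-30488$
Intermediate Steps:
$W{\left(T,w \right)} = 8 - \left(5 + w\right)^{2}$ ($W{\left(T,w \right)} = 8 - \left(w + 5\right)^{2} = 8 - \left(5 + w\right)^{2}$)
$j = -40$ ($j = - 4 \left(- 2 \left(0 - 5\right)\right) = - 4 \left(\left(-2\right) \left(-5\right)\right) = \left(-4\right) 10 = -40$)
$m = 8$ ($m = \left(11 - 22\right) - \left(\left(2 - 21\right) + 0\right) = -11 - \left(-19 + 0\right) = -11 - -19 = -11 + 19 = 8$)
$-30448 + b{\left(j,m \right)} = -30448 - 40 = -30488$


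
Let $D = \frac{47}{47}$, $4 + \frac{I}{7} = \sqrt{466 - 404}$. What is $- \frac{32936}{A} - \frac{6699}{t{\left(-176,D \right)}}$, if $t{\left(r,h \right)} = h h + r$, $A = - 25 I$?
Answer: $\frac{9563}{175} + \frac{716 \sqrt{62}}{175} \approx 86.862$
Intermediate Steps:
$I = -28 + 7 \sqrt{62}$ ($I = -28 + 7 \sqrt{466 - 404} = -28 + 7 \sqrt{62} \approx 27.118$)
$A = 700 - 175 \sqrt{62}$ ($A = - 25 \left(-28 + 7 \sqrt{62}\right) = 700 - 175 \sqrt{62} \approx -677.95$)
$D = 1$ ($D = 47 \cdot \frac{1}{47} = 1$)
$t{\left(r,h \right)} = r + h^{2}$ ($t{\left(r,h \right)} = h^{2} + r = r + h^{2}$)
$- \frac{32936}{A} - \frac{6699}{t{\left(-176,D \right)}} = - \frac{32936}{700 - 175 \sqrt{62}} - \frac{6699}{-176 + 1^{2}} = - \frac{32936}{700 - 175 \sqrt{62}} - \frac{6699}{-176 + 1} = - \frac{32936}{700 - 175 \sqrt{62}} - \frac{6699}{-175} = - \frac{32936}{700 - 175 \sqrt{62}} - - \frac{957}{25} = - \frac{32936}{700 - 175 \sqrt{62}} + \frac{957}{25} = \frac{957}{25} - \frac{32936}{700 - 175 \sqrt{62}}$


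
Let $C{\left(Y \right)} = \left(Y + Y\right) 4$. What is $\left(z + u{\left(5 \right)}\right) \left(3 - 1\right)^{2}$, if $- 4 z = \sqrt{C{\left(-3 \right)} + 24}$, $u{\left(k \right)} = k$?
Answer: $20$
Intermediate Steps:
$C{\left(Y \right)} = 8 Y$ ($C{\left(Y \right)} = 2 Y 4 = 8 Y$)
$z = 0$ ($z = - \frac{\sqrt{8 \left(-3\right) + 24}}{4} = - \frac{\sqrt{-24 + 24}}{4} = - \frac{\sqrt{0}}{4} = \left(- \frac{1}{4}\right) 0 = 0$)
$\left(z + u{\left(5 \right)}\right) \left(3 - 1\right)^{2} = \left(0 + 5\right) \left(3 - 1\right)^{2} = 5 \cdot 2^{2} = 5 \cdot 4 = 20$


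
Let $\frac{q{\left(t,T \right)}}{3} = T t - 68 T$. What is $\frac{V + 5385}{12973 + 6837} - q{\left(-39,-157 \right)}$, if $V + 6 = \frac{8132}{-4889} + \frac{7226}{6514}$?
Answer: $- \frac{1589734563101231}{31544400013} \approx -50397.0$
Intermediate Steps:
$V = - \frac{104362805}{15923473}$ ($V = -6 + \left(\frac{8132}{-4889} + \frac{7226}{6514}\right) = -6 + \left(8132 \left(- \frac{1}{4889}\right) + 7226 \cdot \frac{1}{6514}\right) = -6 + \left(- \frac{8132}{4889} + \frac{3613}{3257}\right) = -6 - \frac{8821967}{15923473} = - \frac{104362805}{15923473} \approx -6.554$)
$q{\left(t,T \right)} = - 204 T + 3 T t$ ($q{\left(t,T \right)} = 3 \left(T t - 68 T\right) = 3 \left(- 68 T + T t\right) = - 204 T + 3 T t$)
$\frac{V + 5385}{12973 + 6837} - q{\left(-39,-157 \right)} = \frac{- \frac{104362805}{15923473} + 5385}{12973 + 6837} - 3 \left(-157\right) \left(-68 - 39\right) = \frac{85643539300}{15923473 \cdot 19810} - 3 \left(-157\right) \left(-107\right) = \frac{85643539300}{15923473} \cdot \frac{1}{19810} - 50397 = \frac{8564353930}{31544400013} - 50397 = - \frac{1589734563101231}{31544400013}$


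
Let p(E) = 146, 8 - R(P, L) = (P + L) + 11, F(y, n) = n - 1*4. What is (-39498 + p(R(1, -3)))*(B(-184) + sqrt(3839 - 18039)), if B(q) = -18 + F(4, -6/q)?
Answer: 19882598/23 - 393520*I*sqrt(142) ≈ 8.6446e+5 - 4.6893e+6*I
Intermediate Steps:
F(y, n) = -4 + n (F(y, n) = n - 4 = -4 + n)
R(P, L) = -3 - L - P (R(P, L) = 8 - ((P + L) + 11) = 8 - ((L + P) + 11) = 8 - (11 + L + P) = 8 + (-11 - L - P) = -3 - L - P)
B(q) = -22 - 6/q (B(q) = -18 + (-4 - 6/q) = -22 - 6/q)
(-39498 + p(R(1, -3)))*(B(-184) + sqrt(3839 - 18039)) = (-39498 + 146)*((-22 - 6/(-184)) + sqrt(3839 - 18039)) = -39352*((-22 - 6*(-1/184)) + sqrt(-14200)) = -39352*((-22 + 3/92) + 10*I*sqrt(142)) = -39352*(-2021/92 + 10*I*sqrt(142)) = 19882598/23 - 393520*I*sqrt(142)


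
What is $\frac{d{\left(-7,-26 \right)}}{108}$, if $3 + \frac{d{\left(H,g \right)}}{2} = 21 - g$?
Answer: $\frac{22}{27} \approx 0.81481$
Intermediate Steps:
$d{\left(H,g \right)} = 36 - 2 g$ ($d{\left(H,g \right)} = -6 + 2 \left(21 - g\right) = -6 - \left(-42 + 2 g\right) = 36 - 2 g$)
$\frac{d{\left(-7,-26 \right)}}{108} = \frac{36 - -52}{108} = \left(36 + 52\right) \frac{1}{108} = 88 \cdot \frac{1}{108} = \frac{22}{27}$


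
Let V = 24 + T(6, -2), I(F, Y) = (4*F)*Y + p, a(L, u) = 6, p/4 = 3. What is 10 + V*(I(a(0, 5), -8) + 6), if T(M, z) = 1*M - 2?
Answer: -4862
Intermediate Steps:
p = 12 (p = 4*3 = 12)
I(F, Y) = 12 + 4*F*Y (I(F, Y) = (4*F)*Y + 12 = 4*F*Y + 12 = 12 + 4*F*Y)
T(M, z) = -2 + M (T(M, z) = M - 2 = -2 + M)
V = 28 (V = 24 + (-2 + 6) = 24 + 4 = 28)
10 + V*(I(a(0, 5), -8) + 6) = 10 + 28*((12 + 4*6*(-8)) + 6) = 10 + 28*((12 - 192) + 6) = 10 + 28*(-180 + 6) = 10 + 28*(-174) = 10 - 4872 = -4862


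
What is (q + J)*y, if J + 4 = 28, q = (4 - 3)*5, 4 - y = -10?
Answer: 406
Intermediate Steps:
y = 14 (y = 4 - 1*(-10) = 4 + 10 = 14)
q = 5 (q = 1*5 = 5)
J = 24 (J = -4 + 28 = 24)
(q + J)*y = (5 + 24)*14 = 29*14 = 406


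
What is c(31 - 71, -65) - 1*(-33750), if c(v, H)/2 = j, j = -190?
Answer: 33370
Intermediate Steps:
c(v, H) = -380 (c(v, H) = 2*(-190) = -380)
c(31 - 71, -65) - 1*(-33750) = -380 - 1*(-33750) = -380 + 33750 = 33370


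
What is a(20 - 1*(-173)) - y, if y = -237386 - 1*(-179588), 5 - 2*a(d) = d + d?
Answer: 115215/2 ≈ 57608.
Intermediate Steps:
a(d) = 5/2 - d (a(d) = 5/2 - (d + d)/2 = 5/2 - d)
y = -57798 (y = -237386 + 179588 = -57798)
a(20 - 1*(-173)) - y = (5/2 - (20 - 1*(-173))) - 1*(-57798) = (5/2 - (20 + 173)) + 57798 = (5/2 - 1*193) + 57798 = (5/2 - 193) + 57798 = -381/2 + 57798 = 115215/2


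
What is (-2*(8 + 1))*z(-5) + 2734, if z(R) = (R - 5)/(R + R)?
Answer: 2716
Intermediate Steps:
z(R) = (-5 + R)/(2*R) (z(R) = (-5 + R)/((2*R)) = (-5 + R)*(1/(2*R)) = (-5 + R)/(2*R))
(-2*(8 + 1))*z(-5) + 2734 = (-2*(8 + 1))*((½)*(-5 - 5)/(-5)) + 2734 = (-2*9)*((½)*(-⅕)*(-10)) + 2734 = -18*1 + 2734 = -18 + 2734 = 2716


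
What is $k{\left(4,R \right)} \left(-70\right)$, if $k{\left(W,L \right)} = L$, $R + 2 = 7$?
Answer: $-350$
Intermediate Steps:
$R = 5$ ($R = -2 + 7 = 5$)
$k{\left(4,R \right)} \left(-70\right) = 5 \left(-70\right) = -350$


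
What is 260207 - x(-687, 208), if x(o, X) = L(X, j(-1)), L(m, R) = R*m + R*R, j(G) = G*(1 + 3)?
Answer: 261023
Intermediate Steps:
j(G) = 4*G (j(G) = G*4 = 4*G)
L(m, R) = R**2 + R*m (L(m, R) = R*m + R**2 = R**2 + R*m)
x(o, X) = 16 - 4*X (x(o, X) = (4*(-1))*(4*(-1) + X) = -4*(-4 + X) = 16 - 4*X)
260207 - x(-687, 208) = 260207 - (16 - 4*208) = 260207 - (16 - 832) = 260207 - 1*(-816) = 260207 + 816 = 261023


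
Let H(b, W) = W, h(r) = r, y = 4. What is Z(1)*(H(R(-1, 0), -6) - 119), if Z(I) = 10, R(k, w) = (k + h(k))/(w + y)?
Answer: -1250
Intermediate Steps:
R(k, w) = 2*k/(4 + w) (R(k, w) = (k + k)/(w + 4) = (2*k)/(4 + w) = 2*k/(4 + w))
Z(1)*(H(R(-1, 0), -6) - 119) = 10*(-6 - 119) = 10*(-125) = -1250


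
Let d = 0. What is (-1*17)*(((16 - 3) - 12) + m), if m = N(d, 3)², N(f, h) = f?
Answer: -17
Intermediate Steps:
m = 0 (m = 0² = 0)
(-1*17)*(((16 - 3) - 12) + m) = (-1*17)*(((16 - 3) - 12) + 0) = -17*((13 - 12) + 0) = -17*(1 + 0) = -17*1 = -17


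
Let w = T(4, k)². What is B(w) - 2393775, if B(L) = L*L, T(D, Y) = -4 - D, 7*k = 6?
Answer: -2389679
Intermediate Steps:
k = 6/7 (k = (⅐)*6 = 6/7 ≈ 0.85714)
w = 64 (w = (-4 - 1*4)² = (-4 - 4)² = (-8)² = 64)
B(L) = L²
B(w) - 2393775 = 64² - 2393775 = 4096 - 2393775 = -2389679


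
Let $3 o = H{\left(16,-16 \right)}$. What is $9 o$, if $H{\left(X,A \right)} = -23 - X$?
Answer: $-117$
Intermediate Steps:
$o = -13$ ($o = \frac{-23 - 16}{3} = \frac{1}{3} \left(-39\right) = -13$)
$9 o = 9 \left(-13\right) = -117$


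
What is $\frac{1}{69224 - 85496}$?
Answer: $- \frac{1}{16272} \approx -6.1455 \cdot 10^{-5}$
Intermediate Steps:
$\frac{1}{69224 - 85496} = \frac{1}{-16272} = - \frac{1}{16272}$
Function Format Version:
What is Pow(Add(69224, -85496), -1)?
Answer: Rational(-1, 16272) ≈ -6.1455e-5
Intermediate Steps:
Pow(Add(69224, -85496), -1) = Pow(-16272, -1) = Rational(-1, 16272)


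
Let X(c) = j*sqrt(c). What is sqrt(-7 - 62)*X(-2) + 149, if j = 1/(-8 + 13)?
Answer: 149 - sqrt(138)/5 ≈ 146.65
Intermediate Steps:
j = 1/5 ≈ 0.20000
X(c) = sqrt(c)/5
sqrt(-7 - 62)*X(-2) + 149 = sqrt(-7 - 62)*(sqrt(-2)/5) + 149 = sqrt(-69)*((I*sqrt(2))/5) + 149 = (I*sqrt(69))*(I*sqrt(2)/5) + 149 = -sqrt(138)/5 + 149 = 149 - sqrt(138)/5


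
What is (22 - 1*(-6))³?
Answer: 21952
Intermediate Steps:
(22 - 1*(-6))³ = (22 + 6)³ = 28³ = 21952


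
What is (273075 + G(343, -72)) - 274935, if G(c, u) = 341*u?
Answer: -26412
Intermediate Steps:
(273075 + G(343, -72)) - 274935 = (273075 + 341*(-72)) - 274935 = (273075 - 24552) - 274935 = 248523 - 274935 = -26412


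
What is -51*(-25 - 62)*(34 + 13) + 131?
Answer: 208670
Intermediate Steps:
-51*(-25 - 62)*(34 + 13) + 131 = -(-4437)*47 + 131 = -51*(-4089) + 131 = 208539 + 131 = 208670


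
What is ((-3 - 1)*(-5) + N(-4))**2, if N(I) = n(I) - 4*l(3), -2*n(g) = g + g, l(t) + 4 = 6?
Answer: 256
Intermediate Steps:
l(t) = 2 (l(t) = -4 + 6 = 2)
n(g) = -g (n(g) = -(g + g)/2 = -g)
N(I) = -8 - I (N(I) = -I - 4*2 = -I - 8 = -8 - I)
((-3 - 1)*(-5) + N(-4))**2 = ((-3 - 1)*(-5) + (-8 - 1*(-4)))**2 = (-4*(-5) + (-8 + 4))**2 = (20 - 4)**2 = 16**2 = 256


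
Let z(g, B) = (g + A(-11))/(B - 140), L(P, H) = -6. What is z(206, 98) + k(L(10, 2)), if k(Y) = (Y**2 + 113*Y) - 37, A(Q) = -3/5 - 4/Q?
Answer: -1579807/2310 ≈ -683.90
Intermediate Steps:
A(Q) = -3/5 - 4/Q (A(Q) = -3*1/5 - 4/Q = -3/5 - 4/Q)
k(Y) = -37 + Y**2 + 113*Y
z(g, B) = (-13/55 + g)/(-140 + B) (z(g, B) = (g + (-3/5 - 4/(-11)))/(B - 140) = (g + (-3/5 - 4*(-1/11)))/(-140 + B) = (g + (-3/5 + 4/11))/(-140 + B) = (g - 13/55)/(-140 + B) = (-13/55 + g)/(-140 + B))
z(206, 98) + k(L(10, 2)) = (-13/55 + 206)/(-140 + 98) + (-37 + (-6)**2 + 113*(-6)) = (11317/55)/(-42) + (-37 + 36 - 678) = -1/42*11317/55 - 679 = -11317/2310 - 679 = -1579807/2310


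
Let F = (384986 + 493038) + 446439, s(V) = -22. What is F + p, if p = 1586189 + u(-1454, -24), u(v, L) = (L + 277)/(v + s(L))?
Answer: 4296122099/1476 ≈ 2.9107e+6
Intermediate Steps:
u(v, L) = (277 + L)/(-22 + v) (u(v, L) = (L + 277)/(v - 22) = (277 + L)/(-22 + v))
p = 2341214711/1476 (p = 1586189 + (277 - 24)/(-22 - 1454) = 1586189 + 253/(-1476) = 1586189 - 1/1476*253 = 1586189 - 253/1476 = 2341214711/1476 ≈ 1.5862e+6)
F = 1324463 (F = 878024 + 446439 = 1324463)
F + p = 1324463 + 2341214711/1476 = 4296122099/1476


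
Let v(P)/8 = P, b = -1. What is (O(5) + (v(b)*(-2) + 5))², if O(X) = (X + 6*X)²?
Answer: 1552516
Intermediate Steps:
O(X) = 49*X² (O(X) = (7*X)² = 49*X²)
v(P) = 8*P
(O(5) + (v(b)*(-2) + 5))² = (49*5² + ((8*(-1))*(-2) + 5))² = (49*25 + (-8*(-2) + 5))² = (1225 + (16 + 5))² = (1225 + 21)² = 1246² = 1552516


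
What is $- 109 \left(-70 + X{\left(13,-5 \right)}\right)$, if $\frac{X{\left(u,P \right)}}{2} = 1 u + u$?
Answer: $1962$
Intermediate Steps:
$X{\left(u,P \right)} = 4 u$ ($X{\left(u,P \right)} = 2 \left(1 u + u\right) = 2 \left(u + u\right) = 2 \cdot 2 u = 4 u$)
$- 109 \left(-70 + X{\left(13,-5 \right)}\right) = - 109 \left(-70 + 4 \cdot 13\right) = - 109 \left(-70 + 52\right) = \left(-109\right) \left(-18\right) = 1962$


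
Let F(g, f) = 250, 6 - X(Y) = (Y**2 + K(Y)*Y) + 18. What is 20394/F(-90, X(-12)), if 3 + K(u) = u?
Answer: 10197/125 ≈ 81.576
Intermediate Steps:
K(u) = -3 + u
X(Y) = -12 - Y**2 - Y*(-3 + Y) (X(Y) = 6 - ((Y**2 + (-3 + Y)*Y) + 18) = 6 - ((Y**2 + Y*(-3 + Y)) + 18) = 6 - (18 + Y**2 + Y*(-3 + Y)) = 6 + (-18 - Y**2 - Y*(-3 + Y)) = -12 - Y**2 - Y*(-3 + Y))
20394/F(-90, X(-12)) = 20394/250 = 20394*(1/250) = 10197/125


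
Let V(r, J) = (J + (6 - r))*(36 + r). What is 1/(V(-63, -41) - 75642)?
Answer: -1/76398 ≈ -1.3089e-5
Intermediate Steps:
V(r, J) = (36 + r)*(6 + J - r) (V(r, J) = (6 + J - r)*(36 + r) = (36 + r)*(6 + J - r))
1/(V(-63, -41) - 75642) = 1/((216 - 1*(-63)**2 - 30*(-63) + 36*(-41) - 41*(-63)) - 75642) = 1/((216 - 1*3969 + 1890 - 1476 + 2583) - 75642) = 1/((216 - 3969 + 1890 - 1476 + 2583) - 75642) = 1/(-756 - 75642) = 1/(-76398) = -1/76398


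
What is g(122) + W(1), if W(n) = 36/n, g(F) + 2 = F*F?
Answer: 14918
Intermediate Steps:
g(F) = -2 + F**2 (g(F) = -2 + F*F = -2 + F**2)
g(122) + W(1) = (-2 + 122**2) + 36/1 = (-2 + 14884) + 36*1 = 14882 + 36 = 14918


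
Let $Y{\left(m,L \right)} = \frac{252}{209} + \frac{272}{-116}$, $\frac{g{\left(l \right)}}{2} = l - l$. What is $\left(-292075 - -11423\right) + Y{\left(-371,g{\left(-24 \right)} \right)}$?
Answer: $- \frac{1701038676}{6061} \approx -2.8065 \cdot 10^{5}$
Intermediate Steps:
$g{\left(l \right)} = 0$ ($g{\left(l \right)} = 2 \left(l - l\right) = 2 \cdot 0 = 0$)
$Y{\left(m,L \right)} = - \frac{6904}{6061}$ ($Y{\left(m,L \right)} = 252 \cdot \frac{1}{209} + 272 \left(- \frac{1}{116}\right) = \frac{252}{209} - \frac{68}{29} = - \frac{6904}{6061}$)
$\left(-292075 - -11423\right) + Y{\left(-371,g{\left(-24 \right)} \right)} = \left(-292075 - -11423\right) - \frac{6904}{6061} = \left(-292075 + 11423\right) - \frac{6904}{6061} = -280652 - \frac{6904}{6061} = - \frac{1701038676}{6061}$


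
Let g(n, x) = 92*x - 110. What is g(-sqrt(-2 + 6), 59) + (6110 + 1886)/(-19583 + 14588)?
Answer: 26555414/4995 ≈ 5316.4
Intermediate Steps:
g(n, x) = -110 + 92*x
g(-sqrt(-2 + 6), 59) + (6110 + 1886)/(-19583 + 14588) = (-110 + 92*59) + (6110 + 1886)/(-19583 + 14588) = (-110 + 5428) + 7996/(-4995) = 5318 + 7996*(-1/4995) = 5318 - 7996/4995 = 26555414/4995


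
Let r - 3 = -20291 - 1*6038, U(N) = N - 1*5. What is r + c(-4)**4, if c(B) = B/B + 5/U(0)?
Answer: -26326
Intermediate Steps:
U(N) = -5 + N (U(N) = N - 5 = -5 + N)
c(B) = 0 (c(B) = B/B + 5/(-5 + 0) = 1 + 5/(-5) = 1 + 5*(-1/5) = 1 - 1 = 0)
r = -26326 (r = 3 + (-20291 - 1*6038) = 3 + (-20291 - 6038) = 3 - 26329 = -26326)
r + c(-4)**4 = -26326 + 0**4 = -26326 + 0 = -26326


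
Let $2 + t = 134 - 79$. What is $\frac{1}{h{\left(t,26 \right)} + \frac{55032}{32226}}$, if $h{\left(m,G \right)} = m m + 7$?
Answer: $\frac{5371}{15133908} \approx 0.0003549$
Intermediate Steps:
$t = 53$ ($t = -2 + \left(134 - 79\right) = -2 + 55 = 53$)
$h{\left(m,G \right)} = 7 + m^{2}$ ($h{\left(m,G \right)} = m^{2} + 7 = 7 + m^{2}$)
$\frac{1}{h{\left(t,26 \right)} + \frac{55032}{32226}} = \frac{1}{\left(7 + 53^{2}\right) + \frac{55032}{32226}} = \frac{1}{\left(7 + 2809\right) + 55032 \cdot \frac{1}{32226}} = \frac{1}{2816 + \frac{9172}{5371}} = \frac{1}{\frac{15133908}{5371}} = \frac{5371}{15133908}$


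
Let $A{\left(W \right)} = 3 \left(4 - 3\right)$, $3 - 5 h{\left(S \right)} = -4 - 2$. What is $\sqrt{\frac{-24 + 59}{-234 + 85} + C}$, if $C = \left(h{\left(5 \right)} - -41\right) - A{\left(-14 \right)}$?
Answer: $\frac{2 \sqrt{5489905}}{745} \approx 6.2901$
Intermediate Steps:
$h{\left(S \right)} = \frac{9}{5}$ ($h{\left(S \right)} = \frac{3}{5} - \frac{-4 - 2}{5} = \frac{3}{5} - - \frac{6}{5} = \frac{3}{5} + \frac{6}{5} = \frac{9}{5}$)
$A{\left(W \right)} = 3$ ($A{\left(W \right)} = 3 \cdot 1 = 3$)
$C = \frac{199}{5}$ ($C = \left(\frac{9}{5} - -41\right) - 3 = \left(\frac{9}{5} + 41\right) - 3 = \frac{214}{5} - 3 = \frac{199}{5} \approx 39.8$)
$\sqrt{\frac{-24 + 59}{-234 + 85} + C} = \sqrt{\frac{-24 + 59}{-234 + 85} + \frac{199}{5}} = \sqrt{\frac{35}{-149} + \frac{199}{5}} = \sqrt{35 \left(- \frac{1}{149}\right) + \frac{199}{5}} = \sqrt{- \frac{35}{149} + \frac{199}{5}} = \sqrt{\frac{29476}{745}} = \frac{2 \sqrt{5489905}}{745}$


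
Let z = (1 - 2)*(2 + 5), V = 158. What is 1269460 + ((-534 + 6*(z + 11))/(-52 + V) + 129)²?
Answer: 3609235864/2809 ≈ 1.2849e+6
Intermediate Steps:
z = -7 (z = -1*7 = -7)
1269460 + ((-534 + 6*(z + 11))/(-52 + V) + 129)² = 1269460 + ((-534 + 6*(-7 + 11))/(-52 + 158) + 129)² = 1269460 + ((-534 + 6*4)/106 + 129)² = 1269460 + ((-534 + 24)*(1/106) + 129)² = 1269460 + (-510*1/106 + 129)² = 1269460 + (-255/53 + 129)² = 1269460 + (6582/53)² = 1269460 + 43322724/2809 = 3609235864/2809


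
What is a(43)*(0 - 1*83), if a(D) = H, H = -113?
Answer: 9379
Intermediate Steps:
a(D) = -113
a(43)*(0 - 1*83) = -113*(0 - 1*83) = -113*(0 - 83) = -113*(-83) = 9379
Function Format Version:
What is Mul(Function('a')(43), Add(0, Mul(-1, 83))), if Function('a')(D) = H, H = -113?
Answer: 9379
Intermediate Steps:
Function('a')(D) = -113
Mul(Function('a')(43), Add(0, Mul(-1, 83))) = Mul(-113, Add(0, Mul(-1, 83))) = Mul(-113, Add(0, -83)) = Mul(-113, -83) = 9379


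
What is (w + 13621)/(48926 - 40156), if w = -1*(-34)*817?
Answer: 41399/8770 ≈ 4.7205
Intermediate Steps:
w = 27778 (w = 34*817 = 27778)
(w + 13621)/(48926 - 40156) = (27778 + 13621)/(48926 - 40156) = 41399/8770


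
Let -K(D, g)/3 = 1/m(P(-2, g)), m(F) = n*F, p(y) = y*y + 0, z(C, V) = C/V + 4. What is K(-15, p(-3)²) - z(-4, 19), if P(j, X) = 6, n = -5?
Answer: -701/190 ≈ -3.6895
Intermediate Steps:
z(C, V) = 4 + C/V
p(y) = y² (p(y) = y² + 0 = y²)
m(F) = -5*F
K(D, g) = ⅒ (K(D, g) = -3/((-5*6)) = -3/(-30) = -3*(-1/30) = ⅒)
K(-15, p(-3)²) - z(-4, 19) = ⅒ - (4 - 4/19) = ⅒ - 1*72/19 = ⅒ - 72/19 = -701/190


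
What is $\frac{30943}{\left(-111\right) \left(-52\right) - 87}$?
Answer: $\frac{30943}{5685} \approx 5.4429$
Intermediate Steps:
$\frac{30943}{\left(-111\right) \left(-52\right) - 87} = \frac{30943}{5772 - 87} = \frac{30943}{5685}$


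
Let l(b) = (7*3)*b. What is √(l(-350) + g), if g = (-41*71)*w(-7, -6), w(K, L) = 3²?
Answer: I*√33549 ≈ 183.16*I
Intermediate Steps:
w(K, L) = 9
l(b) = 21*b
g = -26199 (g = -41*71*9 = -2911*9 = -26199)
√(l(-350) + g) = √(21*(-350) - 26199) = √(-7350 - 26199) = √(-33549) = I*√33549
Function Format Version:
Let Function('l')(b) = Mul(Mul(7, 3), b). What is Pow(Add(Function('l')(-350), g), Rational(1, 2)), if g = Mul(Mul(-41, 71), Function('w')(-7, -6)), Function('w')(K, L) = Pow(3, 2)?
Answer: Mul(I, Pow(33549, Rational(1, 2))) ≈ Mul(183.16, I)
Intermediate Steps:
Function('w')(K, L) = 9
Function('l')(b) = Mul(21, b)
g = -26199 (g = Mul(Mul(-41, 71), 9) = Mul(-2911, 9) = -26199)
Pow(Add(Function('l')(-350), g), Rational(1, 2)) = Pow(Add(Mul(21, -350), -26199), Rational(1, 2)) = Pow(Add(-7350, -26199), Rational(1, 2)) = Pow(-33549, Rational(1, 2)) = Mul(I, Pow(33549, Rational(1, 2)))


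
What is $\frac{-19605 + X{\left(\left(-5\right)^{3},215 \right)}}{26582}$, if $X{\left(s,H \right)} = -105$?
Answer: $- \frac{9855}{13291} \approx -0.74148$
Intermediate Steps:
$\frac{-19605 + X{\left(\left(-5\right)^{3},215 \right)}}{26582} = \frac{-19605 - 105}{26582} = \left(-19710\right) \frac{1}{26582} = - \frac{9855}{13291}$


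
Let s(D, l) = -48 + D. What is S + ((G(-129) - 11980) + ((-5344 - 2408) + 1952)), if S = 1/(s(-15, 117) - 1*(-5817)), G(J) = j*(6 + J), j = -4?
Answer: -99475151/5754 ≈ -17288.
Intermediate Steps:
G(J) = -24 - 4*J (G(J) = -4*(6 + J) = -24 - 4*J)
S = 1/5754 (S = 1/((-48 - 15) - 1*(-5817)) = 1/(-63 + 5817) = 1/5754 ≈ 0.00017379)
S + ((G(-129) - 11980) + ((-5344 - 2408) + 1952)) = 1/5754 + (((-24 - 4*(-129)) - 11980) + ((-5344 - 2408) + 1952)) = 1/5754 + (((-24 + 516) - 11980) + (-7752 + 1952)) = 1/5754 + ((492 - 11980) - 5800) = 1/5754 + (-11488 - 5800) = 1/5754 - 17288 = -99475151/5754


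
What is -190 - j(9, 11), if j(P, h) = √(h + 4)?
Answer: -190 - √15 ≈ -193.87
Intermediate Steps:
j(P, h) = √(4 + h)
-190 - j(9, 11) = -190 - √(4 + 11) = -190 - √15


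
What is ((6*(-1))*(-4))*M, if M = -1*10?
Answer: -240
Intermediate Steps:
M = -10
((6*(-1))*(-4))*M = ((6*(-1))*(-4))*(-10) = -6*(-4)*(-10) = 24*(-10) = -240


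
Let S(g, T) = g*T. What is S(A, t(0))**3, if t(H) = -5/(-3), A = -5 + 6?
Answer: 125/27 ≈ 4.6296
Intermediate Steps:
A = 1
t(H) = 5/3 (t(H) = -5*(-1/3) = 5/3)
S(g, T) = T*g
S(A, t(0))**3 = ((5/3)*1)**3 = (5/3)**3 = 125/27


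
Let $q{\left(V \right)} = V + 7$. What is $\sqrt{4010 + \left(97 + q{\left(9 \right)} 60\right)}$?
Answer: $3 \sqrt{563} \approx 71.183$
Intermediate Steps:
$q{\left(V \right)} = 7 + V$
$\sqrt{4010 + \left(97 + q{\left(9 \right)} 60\right)} = \sqrt{4010 + \left(97 + \left(7 + 9\right) 60\right)} = \sqrt{4010 + \left(97 + 16 \cdot 60\right)} = \sqrt{4010 + \left(97 + 960\right)} = \sqrt{4010 + 1057} = \sqrt{5067} = 3 \sqrt{563}$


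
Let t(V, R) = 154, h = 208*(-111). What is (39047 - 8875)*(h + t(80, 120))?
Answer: -691964648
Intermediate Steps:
h = -23088
(39047 - 8875)*(h + t(80, 120)) = (39047 - 8875)*(-23088 + 154) = 30172*(-22934) = -691964648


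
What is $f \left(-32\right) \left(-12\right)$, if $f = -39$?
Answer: $-14976$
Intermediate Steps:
$f \left(-32\right) \left(-12\right) = \left(-39\right) \left(-32\right) \left(-12\right) = 1248 \left(-12\right) = -14976$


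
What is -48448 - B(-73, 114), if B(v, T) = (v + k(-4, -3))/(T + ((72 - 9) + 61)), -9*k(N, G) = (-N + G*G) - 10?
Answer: -17295826/357 ≈ -48448.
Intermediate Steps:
k(N, G) = 10/9 - G**2/9 + N/9 (k(N, G) = -((-N + G*G) - 10)/9 = -((-N + G**2) - 10)/9 = -((G**2 - N) - 10)/9 = -(-10 + G**2 - N)/9 = 10/9 - G**2/9 + N/9)
B(v, T) = (-1/3 + v)/(124 + T) (B(v, T) = (v + (10/9 - 1/9*(-3)**2 + (1/9)*(-4)))/(T + ((72 - 9) + 61)) = (v + (10/9 - 1/9*9 - 4/9))/(T + (63 + 61)) = (v + (10/9 - 1 - 4/9))/(T + 124) = (v - 1/3)/(124 + T) = (-1/3 + v)/(124 + T))
-48448 - B(-73, 114) = -48448 - (-1/3 - 73)/(124 + 114) = -48448 - (-220)/(238*3) = -48448 - 1*(-110/357) = -48448 + 110/357 = -17295826/357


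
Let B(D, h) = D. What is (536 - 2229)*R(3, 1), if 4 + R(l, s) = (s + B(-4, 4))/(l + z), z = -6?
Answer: 5079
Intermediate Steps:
R(l, s) = -4 + (-4 + s)/(-6 + l) (R(l, s) = -4 + (s - 4)/(l - 6) = -4 + (-4 + s)/(-6 + l))
(536 - 2229)*R(3, 1) = (536 - 2229)*((20 + 1 - 4*3)/(-6 + 3)) = -1693*(20 + 1 - 12)/(-3) = -(-1693)*9/3 = -1693*(-3) = 5079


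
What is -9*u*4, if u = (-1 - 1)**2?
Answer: -144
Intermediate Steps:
u = 4 (u = (-2)**2 = 4)
-9*u*4 = -9*4*4 = -36*4 = -144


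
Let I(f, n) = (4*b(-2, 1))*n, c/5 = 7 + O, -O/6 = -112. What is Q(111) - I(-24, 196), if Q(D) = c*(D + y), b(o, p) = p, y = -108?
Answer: 9401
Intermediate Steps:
O = 672 (O = -6*(-112) = 672)
c = 3395 (c = 5*(7 + 672) = 5*679 = 3395)
I(f, n) = 4*n (I(f, n) = (4*1)*n = 4*n)
Q(D) = -366660 + 3395*D (Q(D) = 3395*(D - 108) = 3395*(-108 + D) = -366660 + 3395*D)
Q(111) - I(-24, 196) = (-366660 + 3395*111) - 4*196 = (-366660 + 376845) - 1*784 = 10185 - 784 = 9401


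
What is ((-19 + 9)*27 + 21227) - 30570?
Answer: -9613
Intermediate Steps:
((-19 + 9)*27 + 21227) - 30570 = (-10*27 + 21227) - 30570 = (-270 + 21227) - 30570 = 20957 - 30570 = -9613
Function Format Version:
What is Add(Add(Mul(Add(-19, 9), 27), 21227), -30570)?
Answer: -9613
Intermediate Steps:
Add(Add(Mul(Add(-19, 9), 27), 21227), -30570) = Add(Add(Mul(-10, 27), 21227), -30570) = Add(Add(-270, 21227), -30570) = Add(20957, -30570) = -9613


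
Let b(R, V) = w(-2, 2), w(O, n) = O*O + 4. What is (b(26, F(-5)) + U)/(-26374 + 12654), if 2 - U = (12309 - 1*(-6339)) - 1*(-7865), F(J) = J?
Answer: 26503/13720 ≈ 1.9317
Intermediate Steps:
w(O, n) = 4 + O² (w(O, n) = O² + 4 = 4 + O²)
b(R, V) = 8 (b(R, V) = 4 + (-2)² = 4 + 4 = 8)
U = -26511 (U = 2 - ((12309 - 1*(-6339)) - 1*(-7865)) = 2 - ((12309 + 6339) + 7865) = 2 - (18648 + 7865) = 2 - 1*26513 = 2 - 26513 = -26511)
(b(26, F(-5)) + U)/(-26374 + 12654) = (8 - 26511)/(-26374 + 12654) = -26503/(-13720) = -26503*(-1/13720) = 26503/13720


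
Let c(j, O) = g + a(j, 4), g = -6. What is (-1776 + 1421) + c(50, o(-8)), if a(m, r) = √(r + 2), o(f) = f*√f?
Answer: -361 + √6 ≈ -358.55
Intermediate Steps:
o(f) = f^(3/2)
a(m, r) = √(2 + r)
c(j, O) = -6 + √6 (c(j, O) = -6 + √(2 + 4) = -6 + √6)
(-1776 + 1421) + c(50, o(-8)) = (-1776 + 1421) + (-6 + √6) = -355 + (-6 + √6) = -361 + √6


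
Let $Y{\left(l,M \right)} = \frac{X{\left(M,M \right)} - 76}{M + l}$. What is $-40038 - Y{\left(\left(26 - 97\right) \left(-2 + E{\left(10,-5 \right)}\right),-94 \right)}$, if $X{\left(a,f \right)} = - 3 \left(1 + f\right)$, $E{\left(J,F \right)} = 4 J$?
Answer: $- \frac{111785893}{2792} \approx -40038.0$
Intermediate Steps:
$X{\left(a,f \right)} = -3 - 3 f$
$Y{\left(l,M \right)} = \frac{-79 - 3 M}{M + l}$ ($Y{\left(l,M \right)} = \frac{\left(-3 - 3 M\right) - 76}{M + l} = \frac{-79 - 3 M}{M + l}$)
$-40038 - Y{\left(\left(26 - 97\right) \left(-2 + E{\left(10,-5 \right)}\right),-94 \right)} = -40038 - \frac{-79 - -282}{-94 + \left(26 - 97\right) \left(-2 + 4 \cdot 10\right)} = -40038 - \frac{-79 + 282}{-94 - 71 \left(-2 + 40\right)} = -40038 - \frac{1}{-94 - 2698} \cdot 203 = -40038 - \frac{1}{-2792} \cdot 203 = -40038 - \left(- \frac{1}{2792}\right) 203 = -40038 - - \frac{203}{2792} = -40038 + \frac{203}{2792} = - \frac{111785893}{2792}$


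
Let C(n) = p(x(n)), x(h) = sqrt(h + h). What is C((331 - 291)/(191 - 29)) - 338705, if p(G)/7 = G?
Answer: -338705 + 14*sqrt(10)/9 ≈ -3.3870e+5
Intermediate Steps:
x(h) = sqrt(2)*sqrt(h) (x(h) = sqrt(2*h) = sqrt(2)*sqrt(h))
p(G) = 7*G
C(n) = 7*sqrt(2)*sqrt(n) (C(n) = 7*(sqrt(2)*sqrt(n)) = 7*sqrt(2)*sqrt(n))
C((331 - 291)/(191 - 29)) - 338705 = 7*sqrt(2)*sqrt((331 - 291)/(191 - 29)) - 338705 = 7*sqrt(2)*sqrt(40/162) - 338705 = 7*sqrt(2)*sqrt(40*(1/162)) - 338705 = 7*sqrt(2)*sqrt(20/81) - 338705 = 7*sqrt(2)*(2*sqrt(5)/9) - 338705 = 14*sqrt(10)/9 - 338705 = -338705 + 14*sqrt(10)/9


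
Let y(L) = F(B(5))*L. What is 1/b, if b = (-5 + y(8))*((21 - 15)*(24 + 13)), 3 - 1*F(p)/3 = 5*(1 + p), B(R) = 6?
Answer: -1/171606 ≈ -5.8273e-6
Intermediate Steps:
F(p) = -6 - 15*p (F(p) = 9 - 15*(1 + p) = 9 - 3*(5 + 5*p) = 9 + (-15 - 15*p) = -6 - 15*p)
y(L) = -96*L (y(L) = (-6 - 15*6)*L = (-6 - 90)*L = -96*L)
b = -171606 (b = (-5 - 96*8)*((21 - 15)*(24 + 13)) = (-5 - 768)*(6*37) = -773*222 = -171606)
1/b = 1/(-171606) = -1/171606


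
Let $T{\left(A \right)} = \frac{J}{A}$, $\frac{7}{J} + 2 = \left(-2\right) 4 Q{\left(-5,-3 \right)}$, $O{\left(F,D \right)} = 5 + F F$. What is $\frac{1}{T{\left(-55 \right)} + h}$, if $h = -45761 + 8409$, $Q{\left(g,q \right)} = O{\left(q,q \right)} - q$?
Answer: $- \frac{7590}{283501673} \approx -2.6772 \cdot 10^{-5}$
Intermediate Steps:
$O{\left(F,D \right)} = 5 + F^{2}$
$Q{\left(g,q \right)} = 5 + q^{2} - q$ ($Q{\left(g,q \right)} = \left(5 + q^{2}\right) - q = 5 + q^{2} - q$)
$J = - \frac{7}{138}$ ($J = \frac{7}{-2 + \left(-2\right) 4 \left(5 + \left(-3\right)^{2} - -3\right)} = \frac{7}{-2 - 8 \left(5 + 9 + 3\right)} = \frac{7}{-2 - 136} = \frac{7}{-138} = 7 \left(- \frac{1}{138}\right) = - \frac{7}{138} \approx -0.050725$)
$T{\left(A \right)} = - \frac{7}{138 A}$
$h = -37352$
$\frac{1}{T{\left(-55 \right)} + h} = \frac{1}{- \frac{7}{138 \left(-55\right)} - 37352} = \frac{1}{\left(- \frac{7}{138}\right) \left(- \frac{1}{55}\right) - 37352} = \frac{1}{\frac{7}{7590} - 37352} = \frac{1}{- \frac{283501673}{7590}} = - \frac{7590}{283501673}$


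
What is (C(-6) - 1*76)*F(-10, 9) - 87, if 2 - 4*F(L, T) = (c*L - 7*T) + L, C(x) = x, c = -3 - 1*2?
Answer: -1199/2 ≈ -599.50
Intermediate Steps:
c = -5 (c = -3 - 2 = -5)
F(L, T) = ½ + L + 7*T/4 (F(L, T) = ½ - ((-5*L - 7*T) + L)/4 = ½ - ((-7*T - 5*L) + L)/4 = ½ - (-7*T - 4*L)/4 = ½ + (L + 7*T/4) = ½ + L + 7*T/4)
(C(-6) - 1*76)*F(-10, 9) - 87 = (-6 - 1*76)*(½ - 10 + (7/4)*9) - 87 = (-6 - 76)*(½ - 10 + 63/4) - 87 = -82*25/4 - 87 = -1025/2 - 87 = -1199/2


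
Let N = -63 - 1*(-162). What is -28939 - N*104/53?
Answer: -1544063/53 ≈ -29133.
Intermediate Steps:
N = 99 (N = -63 + 162 = 99)
-28939 - N*104/53 = -28939 - 99*104/53 = -28939 - 1*10296/53 = -28939 - 10296/53 = -1544063/53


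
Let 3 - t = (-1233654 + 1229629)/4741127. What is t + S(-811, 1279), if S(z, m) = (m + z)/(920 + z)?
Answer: 3769634690/516782843 ≈ 7.2944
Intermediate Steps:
t = 14227406/4741127 (t = 3 - (-1233654 + 1229629)/4741127 = 3 - (-4025)/4741127 = 3 - 1*(-4025/4741127) = 3 + 4025/4741127 = 14227406/4741127 ≈ 3.0008)
S(z, m) = (m + z)/(920 + z)
t + S(-811, 1279) = 14227406/4741127 + (1279 - 811)/(920 - 811) = 14227406/4741127 + 468/109 = 3769634690/516782843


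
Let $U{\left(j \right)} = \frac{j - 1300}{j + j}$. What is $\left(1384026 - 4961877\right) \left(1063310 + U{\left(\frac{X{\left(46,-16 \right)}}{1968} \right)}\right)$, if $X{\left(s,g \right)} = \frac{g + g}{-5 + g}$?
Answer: $- \frac{1601700135021}{2} \approx -8.0085 \cdot 10^{11}$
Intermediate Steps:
$X{\left(s,g \right)} = \frac{2 g}{-5 + g}$
$U{\left(j \right)} = \frac{-1300 + j}{2 j}$
$\left(1384026 - 4961877\right) \left(1063310 + U{\left(\frac{X{\left(46,-16 \right)}}{1968} \right)}\right) = \left(1384026 - 4961877\right) \left(1063310 + \frac{-1300 + \frac{2 \left(-16\right) \frac{1}{-5 - 16}}{1968}}{2 \frac{2 \left(-16\right) \frac{1}{-5 - 16}}{1968}}\right) = - 3577851 \left(1063310 + \frac{-1300 + 2 \left(-16\right) \frac{1}{-21} \cdot \frac{1}{1968}}{2 \cdot 2 \left(-16\right) \frac{1}{-21} \cdot \frac{1}{1968}}\right) = - 3577851 \left(1063310 + \frac{-1300 + 2 \left(-16\right) \left(- \frac{1}{21}\right) \frac{1}{1968}}{2 \cdot 2 \left(-16\right) \left(- \frac{1}{21}\right) \frac{1}{1968}}\right) = - 3577851 \left(1063310 + \frac{-1300 + \frac{32}{21} \cdot \frac{1}{1968}}{2 \cdot \frac{32}{21} \cdot \frac{1}{1968}}\right) = - 3577851 \left(1063310 + \frac{-1300 + \frac{2}{2583}}{2 \cdot \frac{2}{2583}}\right) = - 3577851 \left(1063310 + \frac{1}{2} \cdot \frac{2583}{2} \left(- \frac{3357898}{2583}\right)\right) = - 3577851 \left(1063310 - \frac{1678949}{2}\right) = \left(-3577851\right) \frac{447671}{2} = - \frac{1601700135021}{2}$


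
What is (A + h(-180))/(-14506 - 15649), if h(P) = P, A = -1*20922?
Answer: 21102/30155 ≈ 0.69978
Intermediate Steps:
A = -20922
(A + h(-180))/(-14506 - 15649) = (-20922 - 180)/(-14506 - 15649) = -21102/(-30155) = -21102*(-1/30155) = 21102/30155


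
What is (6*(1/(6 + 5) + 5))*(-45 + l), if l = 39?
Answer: -2016/11 ≈ -183.27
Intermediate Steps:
(6*(1/(6 + 5) + 5))*(-45 + l) = (6*(1/(6 + 5) + 5))*(-45 + 39) = (6*(1/11 + 5))*(-6) = (6*(56/11))*(-6) = (336/11)*(-6) = -2016/11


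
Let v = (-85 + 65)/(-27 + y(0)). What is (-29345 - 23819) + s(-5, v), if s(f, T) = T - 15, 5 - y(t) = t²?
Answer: -584959/11 ≈ -53178.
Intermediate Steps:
y(t) = 5 - t²
v = 10/11 (v = (-85 + 65)/(-27 + (5 - 1*0²)) = -20/(-27 + (5 - 1*0)) = -20/(-27 + (5 + 0)) = -20/(-27 + 5) = -20/(-22) = -20*(-1/22) = 10/11 ≈ 0.90909)
s(f, T) = -15 + T
(-29345 - 23819) + s(-5, v) = (-29345 - 23819) + (-15 + 10/11) = -53164 - 155/11 = -584959/11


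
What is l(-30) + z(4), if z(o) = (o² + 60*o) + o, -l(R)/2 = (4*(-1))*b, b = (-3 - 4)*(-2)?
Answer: 372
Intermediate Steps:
b = 14 (b = -7*(-2) = 14)
l(R) = 112 (l(R) = -2*4*(-1)*14 = -(-8)*14 = -2*(-56) = 112)
z(o) = o² + 61*o
l(-30) + z(4) = 112 + 4*(61 + 4) = 112 + 4*65 = 112 + 260 = 372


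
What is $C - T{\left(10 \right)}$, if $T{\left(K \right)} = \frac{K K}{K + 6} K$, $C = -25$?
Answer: $- \frac{175}{2} \approx -87.5$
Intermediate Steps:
$T{\left(K \right)} = \frac{K^{3}}{6 + K}$ ($T{\left(K \right)} = \frac{K^{2}}{6 + K} K = \frac{K^{3}}{6 + K}$)
$C - T{\left(10 \right)} = -25 - \frac{10^{3}}{6 + 10} = -25 - \frac{1000}{16} = -25 - 1000 \cdot \frac{1}{16} = -25 - \frac{125}{2} = - \frac{175}{2}$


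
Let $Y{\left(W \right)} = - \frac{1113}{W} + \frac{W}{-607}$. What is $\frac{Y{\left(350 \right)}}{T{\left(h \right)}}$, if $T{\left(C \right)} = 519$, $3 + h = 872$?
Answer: $- \frac{114013}{15751650} \approx -0.0072382$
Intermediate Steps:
$h = 869$ ($h = -3 + 872 = 869$)
$Y{\left(W \right)} = - \frac{1113}{W} - \frac{W}{607}$ ($Y{\left(W \right)} = - \frac{1113}{W} + W \left(- \frac{1}{607}\right) = - \frac{1113}{W} - \frac{W}{607}$)
$\frac{Y{\left(350 \right)}}{T{\left(h \right)}} = \frac{- \frac{1113}{350} - \frac{350}{607}}{519} = \left(\left(-1113\right) \frac{1}{350} - \frac{350}{607}\right) \frac{1}{519} = \left(- \frac{159}{50} - \frac{350}{607}\right) \frac{1}{519} = \left(- \frac{114013}{30350}\right) \frac{1}{519} = - \frac{114013}{15751650}$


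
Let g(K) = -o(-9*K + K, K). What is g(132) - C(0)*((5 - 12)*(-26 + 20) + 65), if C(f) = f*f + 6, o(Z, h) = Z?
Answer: 414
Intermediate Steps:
C(f) = 6 + f**2 (C(f) = f**2 + 6 = 6 + f**2)
g(K) = 8*K (g(K) = -(-9*K + K) = -(-8)*K = 8*K)
g(132) - C(0)*((5 - 12)*(-26 + 20) + 65) = 8*132 - (6 + 0**2)*((5 - 12)*(-26 + 20) + 65) = 1056 - (6 + 0)*(-7*(-6) + 65) = 1056 - 6*(42 + 65) = 1056 - 6*107 = 1056 - 1*642 = 1056 - 642 = 414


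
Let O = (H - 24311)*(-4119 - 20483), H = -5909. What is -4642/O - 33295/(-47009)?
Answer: 12376848337011/17474947965980 ≈ 0.70826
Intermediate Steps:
O = 743472440 (O = (-5909 - 24311)*(-4119 - 20483) = -30220*(-24602) = 743472440)
-4642/O - 33295/(-47009) = -4642/743472440 - 33295/(-47009) = -4642*1/743472440 - 33295*(-1/47009) = -2321/371736220 + 33295/47009 = 12376848337011/17474947965980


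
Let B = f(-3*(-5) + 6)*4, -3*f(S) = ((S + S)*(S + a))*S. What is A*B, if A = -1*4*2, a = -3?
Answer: 169344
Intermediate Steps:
A = -8 (A = -4*2 = -8)
f(S) = -2*S²*(-3 + S)/3 (f(S) = -(S + S)*(S - 3)*S/3 = -(2*S)*(-3 + S)*S/3 = -2*S*(-3 + S)*S/3 = -2*S²*(-3 + S)/3)
B = -21168 (B = (2*(-3*(-5) + 6)²*(3 - (-3*(-5) + 6))/3)*4 = (2*(15 + 6)²*(3 - (15 + 6))/3)*4 = ((⅔)*21²*(3 - 1*21))*4 = ((⅔)*441*(3 - 21))*4 = ((⅔)*441*(-18))*4 = -5292*4 = -21168)
A*B = -8*(-21168) = 169344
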